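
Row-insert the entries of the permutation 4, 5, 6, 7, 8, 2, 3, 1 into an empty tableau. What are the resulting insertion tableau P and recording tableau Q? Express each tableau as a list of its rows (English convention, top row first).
Insert each entry of the permutation into P by Schensted row insertion, recording in Q the position of each new cell.

Insert 4: appended to row 1. P = [[4]].
Insert 5: appended to row 1. P = [[4, 5]].
Insert 6: appended to row 1. P = [[4, 5, 6]].
Insert 7: appended to row 1. P = [[4, 5, 6, 7]].
Insert 8: appended to row 1. P = [[4, 5, 6, 7, 8]].
Insert 2: 2 bumps 4 from row 1; 4 starts row 2. P = [[2, 5, 6, 7, 8], [4]].
Insert 3: 3 bumps 5 from row 1; 5 appends to row 2. P = [[2, 3, 6, 7, 8], [4, 5]].
Insert 1: 1 bumps 2 from row 1; 2 bumps 4 from row 2; 4 starts row 3. P = [[1, 3, 6, 7, 8], [2, 5], [4]].

So P = [[1, 3, 6, 7, 8], [2, 5], [4]], Q = [[1, 2, 3, 4, 5], [6, 7], [8]].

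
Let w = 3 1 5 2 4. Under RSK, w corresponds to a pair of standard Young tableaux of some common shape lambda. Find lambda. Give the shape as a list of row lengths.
RSK row insertion gives P = [[1, 2, 4], [3, 5]], which has shape [3, 2].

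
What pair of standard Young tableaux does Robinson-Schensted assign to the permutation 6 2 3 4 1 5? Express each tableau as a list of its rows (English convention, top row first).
P = [[1, 3, 4, 5], [2], [6]], Q = [[1, 3, 4, 6], [2], [5]]

Insert each entry of the permutation into P by Schensted row insertion, recording in Q the position of each new cell.

Insert 6: appended to row 1. P = [[6]].
Insert 2: 2 bumps 6 from row 1; 6 starts row 2. P = [[2], [6]].
Insert 3: appended to row 1. P = [[2, 3], [6]].
Insert 4: appended to row 1. P = [[2, 3, 4], [6]].
Insert 1: 1 bumps 2 from row 1; 2 bumps 6 from row 2; 6 starts row 3. P = [[1, 3, 4], [2], [6]].
Insert 5: appended to row 1. P = [[1, 3, 4, 5], [2], [6]].

So P = [[1, 3, 4, 5], [2], [6]], Q = [[1, 3, 4, 6], [2], [5]].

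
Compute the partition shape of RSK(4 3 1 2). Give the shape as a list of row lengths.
RSK row insertion gives P = [[1, 2], [3], [4]], which has shape [2, 1, 1].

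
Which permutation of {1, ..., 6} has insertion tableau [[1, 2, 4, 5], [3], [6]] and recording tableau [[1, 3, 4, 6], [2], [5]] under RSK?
6 1 3 4 2 5

Reverse the RSK construction: for i from n down to 1, find the cell of Q containing i, remove the entry at that cell from P, and reverse-bump it up through P; the value ejected from row 1 is w(i).

Step i=6: Q has 6 at row 1, column 4; remove that cell from P, ejecting 5. So w(6) = 5. P is now [[1, 2, 4], [3], [6]].
Step i=5: Q has 5 at row 3, column 1; remove 6 from row 3 of P and reverse-bump: 6 enters row 2 and ejects 3; 3 enters row 1 and ejects 2. So w(5) = 2. P is now [[1, 3, 4], [6]].
Step i=4: Q has 4 at row 1, column 3; remove that cell from P, ejecting 4. So w(4) = 4. P is now [[1, 3], [6]].
Step i=3: Q has 3 at row 1, column 2; remove that cell from P, ejecting 3. So w(3) = 3. P is now [[1], [6]].
Step i=2: Q has 2 at row 2, column 1; remove 6 from row 2 of P and reverse-bump: 6 enters row 1 and ejects 1. So w(2) = 1. P is now [[6]].
Step i=1: Q has 1 at row 1, column 1; remove that cell from P, ejecting 6. So w(1) = 6. P is now [].

So w = 6 1 3 4 2 5.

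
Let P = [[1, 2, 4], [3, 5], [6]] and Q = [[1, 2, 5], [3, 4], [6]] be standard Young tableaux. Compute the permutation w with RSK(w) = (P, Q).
3 6 1 2 5 4

Reverse the RSK construction: for i from n down to 1, find the cell of Q containing i, remove the entry at that cell from P, and reverse-bump it up through P; the value ejected from row 1 is w(i).

Step i=6: Q has 6 at row 3, column 1; remove 6 from row 3 of P and reverse-bump: 6 enters row 2 and ejects 5; 5 enters row 1 and ejects 4. So w(6) = 4. P is now [[1, 2, 5], [3, 6]].
Step i=5: Q has 5 at row 1, column 3; remove that cell from P, ejecting 5. So w(5) = 5. P is now [[1, 2], [3, 6]].
Step i=4: Q has 4 at row 2, column 2; remove 6 from row 2 of P and reverse-bump: 6 enters row 1 and ejects 2. So w(4) = 2. P is now [[1, 6], [3]].
Step i=3: Q has 3 at row 2, column 1; remove 3 from row 2 of P and reverse-bump: 3 enters row 1 and ejects 1. So w(3) = 1. P is now [[3, 6]].
Step i=2: Q has 2 at row 1, column 2; remove that cell from P, ejecting 6. So w(2) = 6. P is now [[3]].
Step i=1: Q has 1 at row 1, column 1; remove that cell from P, ejecting 3. So w(1) = 3. P is now [].

So w = 3 6 1 2 5 4.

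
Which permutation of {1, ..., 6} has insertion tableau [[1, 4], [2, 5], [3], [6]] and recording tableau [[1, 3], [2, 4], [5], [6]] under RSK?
3 2 6 5 4 1

Reverse the RSK construction: for i from n down to 1, find the cell of Q containing i, remove the entry at that cell from P, and reverse-bump it up through P; the value ejected from row 1 is w(i).

Step i=6: Q has 6 at row 4, column 1; remove 6 from row 4 of P and reverse-bump: 6 enters row 3 and ejects 3; 3 enters row 2 and ejects 2; 2 enters row 1 and ejects 1. So w(6) = 1. P is now [[2, 4], [3, 5], [6]].
Step i=5: Q has 5 at row 3, column 1; remove 6 from row 3 of P and reverse-bump: 6 enters row 2 and ejects 5; 5 enters row 1 and ejects 4. So w(5) = 4. P is now [[2, 5], [3, 6]].
Step i=4: Q has 4 at row 2, column 2; remove 6 from row 2 of P and reverse-bump: 6 enters row 1 and ejects 5. So w(4) = 5. P is now [[2, 6], [3]].
Step i=3: Q has 3 at row 1, column 2; remove that cell from P, ejecting 6. So w(3) = 6. P is now [[2], [3]].
Step i=2: Q has 2 at row 2, column 1; remove 3 from row 2 of P and reverse-bump: 3 enters row 1 and ejects 2. So w(2) = 2. P is now [[3]].
Step i=1: Q has 1 at row 1, column 1; remove that cell from P, ejecting 3. So w(1) = 3. P is now [].

So w = 3 2 6 5 4 1.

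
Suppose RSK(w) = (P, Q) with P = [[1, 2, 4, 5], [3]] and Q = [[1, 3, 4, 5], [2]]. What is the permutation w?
Reverse the RSK construction: for i from n down to 1, find the cell of Q containing i, remove the entry at that cell from P, and reverse-bump it up through P; the value ejected from row 1 is w(i).

Step i=5: Q has 5 at row 1, column 4; remove that cell from P, ejecting 5. So w(5) = 5. P is now [[1, 2, 4], [3]].
Step i=4: Q has 4 at row 1, column 3; remove that cell from P, ejecting 4. So w(4) = 4. P is now [[1, 2], [3]].
Step i=3: Q has 3 at row 1, column 2; remove that cell from P, ejecting 2. So w(3) = 2. P is now [[1], [3]].
Step i=2: Q has 2 at row 2, column 1; remove 3 from row 2 of P and reverse-bump: 3 enters row 1 and ejects 1. So w(2) = 1. P is now [[3]].
Step i=1: Q has 1 at row 1, column 1; remove that cell from P, ejecting 3. So w(1) = 3. P is now [].

So w = 3 1 2 4 5.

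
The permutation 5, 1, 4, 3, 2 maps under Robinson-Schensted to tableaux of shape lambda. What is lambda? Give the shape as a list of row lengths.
Row-insert each entry into an empty tableau.

After inserting 5: P = [[5]].
After inserting 1: P = [[1], [5]].
After inserting 4: P = [[1, 4], [5]].
After inserting 3: P = [[1, 3], [4], [5]].
After inserting 2: P = [[1, 2], [3], [4], [5]].

The final insertion tableau P = [[1, 2], [3], [4], [5]] has shape [2, 1, 1, 1].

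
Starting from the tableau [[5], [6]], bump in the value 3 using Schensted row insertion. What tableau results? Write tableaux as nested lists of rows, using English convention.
[[3], [5], [6]]

In row 1, 3 replaces 5 (the leftmost entry greater than 3); 5 is bumped to row 2. In row 2, 5 replaces 6 (the leftmost entry greater than 5); 6 is bumped to row 3. 6 starts a new row 3. The new tableau is [[3], [5], [6]].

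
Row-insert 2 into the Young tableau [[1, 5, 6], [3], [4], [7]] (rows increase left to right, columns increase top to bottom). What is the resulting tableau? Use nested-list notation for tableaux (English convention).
[[1, 2, 6], [3, 5], [4], [7]]

In row 1, 2 replaces 5 (the leftmost entry greater than 2); 5 is bumped to row 2. 5 is appended to row 2. The new tableau is [[1, 2, 6], [3, 5], [4], [7]].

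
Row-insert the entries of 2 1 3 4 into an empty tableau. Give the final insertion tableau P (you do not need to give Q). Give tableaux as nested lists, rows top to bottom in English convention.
P = [[1, 3, 4], [2]]

Insert 2: appended to row 1. P = [[2]].
Insert 1: 1 bumps 2 from row 1; 2 starts row 2. P = [[1], [2]].
Insert 3: appended to row 1. P = [[1, 3], [2]].
Insert 4: appended to row 1. P = [[1, 3, 4], [2]].

So P = [[1, 3, 4], [2]].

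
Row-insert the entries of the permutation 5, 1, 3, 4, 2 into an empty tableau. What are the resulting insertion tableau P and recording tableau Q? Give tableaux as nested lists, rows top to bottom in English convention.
P = [[1, 2, 4], [3], [5]], Q = [[1, 3, 4], [2], [5]]

Insert each entry of the permutation into P by Schensted row insertion, recording in Q the position of each new cell.

Insert 5: appended to row 1. P = [[5]].
Insert 1: 1 bumps 5 from row 1; 5 starts row 2. P = [[1], [5]].
Insert 3: appended to row 1. P = [[1, 3], [5]].
Insert 4: appended to row 1. P = [[1, 3, 4], [5]].
Insert 2: 2 bumps 3 from row 1; 3 bumps 5 from row 2; 5 starts row 3. P = [[1, 2, 4], [3], [5]].

So P = [[1, 2, 4], [3], [5]], Q = [[1, 3, 4], [2], [5]].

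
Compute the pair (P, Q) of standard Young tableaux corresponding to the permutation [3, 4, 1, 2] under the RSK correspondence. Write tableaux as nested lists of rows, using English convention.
Insert each entry of the permutation into P by Schensted row insertion, recording in Q the position of each new cell.

Insert 3: appended to row 1. P = [[3]].
Insert 4: appended to row 1. P = [[3, 4]].
Insert 1: 1 bumps 3 from row 1; 3 starts row 2. P = [[1, 4], [3]].
Insert 2: 2 bumps 4 from row 1; 4 appends to row 2. P = [[1, 2], [3, 4]].

So P = [[1, 2], [3, 4]], Q = [[1, 2], [3, 4]].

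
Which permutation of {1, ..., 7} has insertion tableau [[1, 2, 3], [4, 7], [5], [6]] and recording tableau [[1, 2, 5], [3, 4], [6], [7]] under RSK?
6 7 1 2 5 4 3

Reverse RSK: for i = n, n-1, ..., 1, locate i in Q, remove the corresponding corner cell from P, and reverse-bump its entry up through P; the value ejected from row 1 is w(i).

So w = 6 7 1 2 5 4 3.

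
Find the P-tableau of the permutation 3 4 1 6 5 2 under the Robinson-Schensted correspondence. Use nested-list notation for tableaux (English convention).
Insert 3: appended to row 1. P = [[3]].
Insert 4: appended to row 1. P = [[3, 4]].
Insert 1: 1 bumps 3 from row 1; 3 starts row 2. P = [[1, 4], [3]].
Insert 6: appended to row 1. P = [[1, 4, 6], [3]].
Insert 5: 5 bumps 6 from row 1; 6 appends to row 2. P = [[1, 4, 5], [3, 6]].
Insert 2: 2 bumps 4 from row 1; 4 bumps 6 from row 2; 6 starts row 3. P = [[1, 2, 5], [3, 4], [6]].

So P = [[1, 2, 5], [3, 4], [6]].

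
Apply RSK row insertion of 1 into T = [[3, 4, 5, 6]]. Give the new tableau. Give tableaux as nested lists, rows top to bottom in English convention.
[[1, 4, 5, 6], [3]]

In row 1, 1 replaces 3 (the leftmost entry greater than 1); 3 is bumped to row 2. 3 starts a new row 2. The new tableau is [[1, 4, 5, 6], [3]].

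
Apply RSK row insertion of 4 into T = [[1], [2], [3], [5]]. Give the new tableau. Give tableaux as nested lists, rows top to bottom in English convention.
[[1, 4], [2], [3], [5]]

4 is larger than every entry of row 1, so it is appended to row 1. The new tableau is [[1, 4], [2], [3], [5]].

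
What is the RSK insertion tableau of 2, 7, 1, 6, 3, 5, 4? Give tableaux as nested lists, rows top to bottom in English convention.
P = [[1, 3, 4], [2, 5], [6], [7]]

Insert 2: appended to row 1. P = [[2]].
Insert 7: appended to row 1. P = [[2, 7]].
Insert 1: 1 bumps 2 from row 1; 2 starts row 2. P = [[1, 7], [2]].
Insert 6: 6 bumps 7 from row 1; 7 appends to row 2. P = [[1, 6], [2, 7]].
Insert 3: 3 bumps 6 from row 1; 6 bumps 7 from row 2; 7 starts row 3. P = [[1, 3], [2, 6], [7]].
Insert 5: appended to row 1. P = [[1, 3, 5], [2, 6], [7]].
Insert 4: 4 bumps 5 from row 1; 5 bumps 6 from row 2; 6 bumps 7 from row 3; 7 starts row 4. P = [[1, 3, 4], [2, 5], [6], [7]].

So P = [[1, 3, 4], [2, 5], [6], [7]].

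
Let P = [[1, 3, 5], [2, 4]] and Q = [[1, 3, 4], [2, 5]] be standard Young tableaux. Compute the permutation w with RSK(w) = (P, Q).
Reverse the RSK construction: for i from n down to 1, find the cell of Q containing i, remove the entry at that cell from P, and reverse-bump it up through P; the value ejected from row 1 is w(i).

Step i=5: Q has 5 at row 2, column 2; remove 4 from row 2 of P and reverse-bump: 4 enters row 1 and ejects 3. So w(5) = 3. P is now [[1, 4, 5], [2]].
Step i=4: Q has 4 at row 1, column 3; remove that cell from P, ejecting 5. So w(4) = 5. P is now [[1, 4], [2]].
Step i=3: Q has 3 at row 1, column 2; remove that cell from P, ejecting 4. So w(3) = 4. P is now [[1], [2]].
Step i=2: Q has 2 at row 2, column 1; remove 2 from row 2 of P and reverse-bump: 2 enters row 1 and ejects 1. So w(2) = 1. P is now [[2]].
Step i=1: Q has 1 at row 1, column 1; remove that cell from P, ejecting 2. So w(1) = 2. P is now [].

So w = 2 1 4 5 3.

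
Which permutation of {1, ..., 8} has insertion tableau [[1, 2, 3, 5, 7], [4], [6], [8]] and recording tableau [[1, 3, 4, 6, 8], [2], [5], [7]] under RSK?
Reverse the RSK construction: for i from n down to 1, find the cell of Q containing i, remove the entry at that cell from P, and reverse-bump it up through P; the value ejected from row 1 is w(i).

Step i=8: Q has 8 at row 1, column 5; remove that cell from P, ejecting 7. So w(8) = 7. P is now [[1, 2, 3, 5], [4], [6], [8]].
Step i=7: Q has 7 at row 4, column 1; remove 8 from row 4 of P and reverse-bump: 8 enters row 3 and ejects 6; 6 enters row 2 and ejects 4; 4 enters row 1 and ejects 3. So w(7) = 3. P is now [[1, 2, 4, 5], [6], [8]].
Step i=6: Q has 6 at row 1, column 4; remove that cell from P, ejecting 5. So w(6) = 5. P is now [[1, 2, 4], [6], [8]].
Step i=5: Q has 5 at row 3, column 1; remove 8 from row 3 of P and reverse-bump: 8 enters row 2 and ejects 6; 6 enters row 1 and ejects 4. So w(5) = 4. P is now [[1, 2, 6], [8]].
Step i=4: Q has 4 at row 1, column 3; remove that cell from P, ejecting 6. So w(4) = 6. P is now [[1, 2], [8]].
Step i=3: Q has 3 at row 1, column 2; remove that cell from P, ejecting 2. So w(3) = 2. P is now [[1], [8]].
Step i=2: Q has 2 at row 2, column 1; remove 8 from row 2 of P and reverse-bump: 8 enters row 1 and ejects 1. So w(2) = 1. P is now [[8]].
Step i=1: Q has 1 at row 1, column 1; remove that cell from P, ejecting 8. So w(1) = 8. P is now [].

So w = 8 1 2 6 4 5 3 7.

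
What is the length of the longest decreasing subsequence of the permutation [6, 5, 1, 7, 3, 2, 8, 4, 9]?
4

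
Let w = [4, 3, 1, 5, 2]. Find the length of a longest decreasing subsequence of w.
3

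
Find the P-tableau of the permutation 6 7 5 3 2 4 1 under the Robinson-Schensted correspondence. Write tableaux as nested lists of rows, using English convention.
Insert 6: appended to row 1. P = [[6]].
Insert 7: appended to row 1. P = [[6, 7]].
Insert 5: 5 bumps 6 from row 1; 6 starts row 2. P = [[5, 7], [6]].
Insert 3: 3 bumps 5 from row 1; 5 bumps 6 from row 2; 6 starts row 3. P = [[3, 7], [5], [6]].
Insert 2: 2 bumps 3 from row 1; 3 bumps 5 from row 2; 5 bumps 6 from row 3; 6 starts row 4. P = [[2, 7], [3], [5], [6]].
Insert 4: 4 bumps 7 from row 1; 7 appends to row 2. P = [[2, 4], [3, 7], [5], [6]].
Insert 1: 1 bumps 2 from row 1; 2 bumps 3 from row 2; 3 bumps 5 from row 3; 5 bumps 6 from row 4; 6 starts row 5. P = [[1, 4], [2, 7], [3], [5], [6]].

So P = [[1, 4], [2, 7], [3], [5], [6]].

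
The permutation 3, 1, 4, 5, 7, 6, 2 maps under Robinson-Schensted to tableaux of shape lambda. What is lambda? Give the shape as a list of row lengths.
Row-insert each entry into an empty tableau.

After inserting 3: P = [[3]].
After inserting 1: P = [[1], [3]].
After inserting 4: P = [[1, 4], [3]].
After inserting 5: P = [[1, 4, 5], [3]].
After inserting 7: P = [[1, 4, 5, 7], [3]].
After inserting 6: P = [[1, 4, 5, 6], [3, 7]].
After inserting 2: P = [[1, 2, 5, 6], [3, 4], [7]].

The final insertion tableau P = [[1, 2, 5, 6], [3, 4], [7]] has shape [4, 2, 1].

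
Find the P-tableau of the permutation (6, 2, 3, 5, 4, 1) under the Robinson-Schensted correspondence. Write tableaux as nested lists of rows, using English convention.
After inserting 6: P = [[6]].
After inserting 2: P = [[2], [6]].
After inserting 3: P = [[2, 3], [6]].
After inserting 5: P = [[2, 3, 5], [6]].
After inserting 4: P = [[2, 3, 4], [5], [6]].
After inserting 1: P = [[1, 3, 4], [2], [5], [6]].

So P = [[1, 3, 4], [2], [5], [6]].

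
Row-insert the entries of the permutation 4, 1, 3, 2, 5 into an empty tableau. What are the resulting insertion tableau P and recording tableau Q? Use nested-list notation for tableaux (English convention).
P = [[1, 2, 5], [3], [4]], Q = [[1, 3, 5], [2], [4]]

Insert each entry of the permutation into P by Schensted row insertion, recording in Q the position of each new cell.

Insert 4: appended to row 1. P = [[4]].
Insert 1: 1 bumps 4 from row 1; 4 starts row 2. P = [[1], [4]].
Insert 3: appended to row 1. P = [[1, 3], [4]].
Insert 2: 2 bumps 3 from row 1; 3 bumps 4 from row 2; 4 starts row 3. P = [[1, 2], [3], [4]].
Insert 5: appended to row 1. P = [[1, 2, 5], [3], [4]].

So P = [[1, 2, 5], [3], [4]], Q = [[1, 3, 5], [2], [4]].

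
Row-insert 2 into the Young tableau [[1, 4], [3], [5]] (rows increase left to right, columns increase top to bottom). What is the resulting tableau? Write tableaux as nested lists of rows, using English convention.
In row 1, 2 replaces 4 (the leftmost entry greater than 2); 4 is bumped to row 2. 4 is appended to row 2. The new tableau is [[1, 2], [3, 4], [5]].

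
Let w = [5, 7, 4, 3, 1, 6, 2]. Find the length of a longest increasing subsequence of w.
2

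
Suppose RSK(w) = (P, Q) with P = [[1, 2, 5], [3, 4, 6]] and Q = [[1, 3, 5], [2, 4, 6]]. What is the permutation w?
Reverse the RSK construction: for i from n down to 1, find the cell of Q containing i, remove the entry at that cell from P, and reverse-bump it up through P; the value ejected from row 1 is w(i).

Step i=6: Q has 6 at row 2, column 3; remove 6 from row 2 of P and reverse-bump: 6 enters row 1 and ejects 5. So w(6) = 5. P is now [[1, 2, 6], [3, 4]].
Step i=5: Q has 5 at row 1, column 3; remove that cell from P, ejecting 6. So w(5) = 6. P is now [[1, 2], [3, 4]].
Step i=4: Q has 4 at row 2, column 2; remove 4 from row 2 of P and reverse-bump: 4 enters row 1 and ejects 2. So w(4) = 2. P is now [[1, 4], [3]].
Step i=3: Q has 3 at row 1, column 2; remove that cell from P, ejecting 4. So w(3) = 4. P is now [[1], [3]].
Step i=2: Q has 2 at row 2, column 1; remove 3 from row 2 of P and reverse-bump: 3 enters row 1 and ejects 1. So w(2) = 1. P is now [[3]].
Step i=1: Q has 1 at row 1, column 1; remove that cell from P, ejecting 3. So w(1) = 3. P is now [].

So w = 3 1 4 2 6 5.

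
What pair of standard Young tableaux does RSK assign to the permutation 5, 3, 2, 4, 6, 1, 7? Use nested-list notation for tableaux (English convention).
Insert each entry of the permutation into P by Schensted row insertion, recording in Q the position of each new cell.

Insert 5: appended to row 1. P = [[5]].
Insert 3: 3 bumps 5 from row 1; 5 starts row 2. P = [[3], [5]].
Insert 2: 2 bumps 3 from row 1; 3 bumps 5 from row 2; 5 starts row 3. P = [[2], [3], [5]].
Insert 4: appended to row 1. P = [[2, 4], [3], [5]].
Insert 6: appended to row 1. P = [[2, 4, 6], [3], [5]].
Insert 1: 1 bumps 2 from row 1; 2 bumps 3 from row 2; 3 bumps 5 from row 3; 5 starts row 4. P = [[1, 4, 6], [2], [3], [5]].
Insert 7: appended to row 1. P = [[1, 4, 6, 7], [2], [3], [5]].

So P = [[1, 4, 6, 7], [2], [3], [5]], Q = [[1, 4, 5, 7], [2], [3], [6]].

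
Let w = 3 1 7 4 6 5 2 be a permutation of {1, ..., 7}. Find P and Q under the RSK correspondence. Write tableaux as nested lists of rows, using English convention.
P = [[1, 2, 5], [3, 4], [6], [7]], Q = [[1, 3, 5], [2, 4], [6], [7]]

Insert each entry of the permutation into P by Schensted row insertion, recording in Q the position of each new cell.

Insert 3: appended to row 1. P = [[3]].
Insert 1: 1 bumps 3 from row 1; 3 starts row 2. P = [[1], [3]].
Insert 7: appended to row 1. P = [[1, 7], [3]].
Insert 4: 4 bumps 7 from row 1; 7 appends to row 2. P = [[1, 4], [3, 7]].
Insert 6: appended to row 1. P = [[1, 4, 6], [3, 7]].
Insert 5: 5 bumps 6 from row 1; 6 bumps 7 from row 2; 7 starts row 3. P = [[1, 4, 5], [3, 6], [7]].
Insert 2: 2 bumps 4 from row 1; 4 bumps 6 from row 2; 6 bumps 7 from row 3; 7 starts row 4. P = [[1, 2, 5], [3, 4], [6], [7]].

So P = [[1, 2, 5], [3, 4], [6], [7]], Q = [[1, 3, 5], [2, 4], [6], [7]].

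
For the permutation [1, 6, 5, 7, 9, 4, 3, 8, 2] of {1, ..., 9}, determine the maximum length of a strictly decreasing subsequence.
5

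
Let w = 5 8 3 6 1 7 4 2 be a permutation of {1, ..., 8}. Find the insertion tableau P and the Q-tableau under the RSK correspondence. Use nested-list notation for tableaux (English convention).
P = [[1, 2, 7], [3, 4], [5, 6], [8]], Q = [[1, 2, 6], [3, 4], [5, 7], [8]]

Insert each entry of the permutation into P by Schensted row insertion, recording in Q the position of each new cell.

Insert 5: appended to row 1. P = [[5]], Q = [[1]].
Insert 8: appended to row 1. P = [[5, 8]], Q = [[1, 2]].
Insert 3: 3 bumps 5 from row 1; 5 starts row 2. P = [[3, 8], [5]], Q = [[1, 2], [3]].
Insert 6: 6 bumps 8 from row 1; 8 appends to row 2. P = [[3, 6], [5, 8]], Q = [[1, 2], [3, 4]].
Insert 1: 1 bumps 3 from row 1; 3 bumps 5 from row 2; 5 starts row 3. P = [[1, 6], [3, 8], [5]], Q = [[1, 2], [3, 4], [5]].
Insert 7: appended to row 1. P = [[1, 6, 7], [3, 8], [5]], Q = [[1, 2, 6], [3, 4], [5]].
Insert 4: 4 bumps 6 from row 1; 6 bumps 8 from row 2; 8 appends to row 3. P = [[1, 4, 7], [3, 6], [5, 8]], Q = [[1, 2, 6], [3, 4], [5, 7]].
Insert 2: 2 bumps 4 from row 1; 4 bumps 6 from row 2; 6 bumps 8 from row 3; 8 starts row 4. P = [[1, 2, 7], [3, 4], [5, 6], [8]], Q = [[1, 2, 6], [3, 4], [5, 7], [8]].

So P = [[1, 2, 7], [3, 4], [5, 6], [8]], Q = [[1, 2, 6], [3, 4], [5, 7], [8]].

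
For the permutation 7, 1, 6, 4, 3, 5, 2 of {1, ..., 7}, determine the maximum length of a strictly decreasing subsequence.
5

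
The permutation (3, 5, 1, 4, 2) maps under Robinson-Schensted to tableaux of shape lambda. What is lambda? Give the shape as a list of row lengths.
Row-insert each entry into an empty tableau.

After inserting 3: P = [[3]].
After inserting 5: P = [[3, 5]].
After inserting 1: P = [[1, 5], [3]].
After inserting 4: P = [[1, 4], [3, 5]].
After inserting 2: P = [[1, 2], [3, 4], [5]].

The final insertion tableau P = [[1, 2], [3, 4], [5]] has shape [2, 2, 1].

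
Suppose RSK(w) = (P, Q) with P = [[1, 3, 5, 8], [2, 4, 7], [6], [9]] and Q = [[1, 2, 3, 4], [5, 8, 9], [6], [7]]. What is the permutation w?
Reverse the RSK construction: for i from n down to 1, find the cell of Q containing i, remove the entry at that cell from P, and reverse-bump it up through P; the value ejected from row 1 is w(i).

Step i=9: Q has 9 at row 2, column 3; remove 7 from row 2 of P and reverse-bump: 7 enters row 1 and ejects 5. So w(9) = 5. P is now [[1, 3, 7, 8], [2, 4], [6], [9]].
Step i=8: Q has 8 at row 2, column 2; remove 4 from row 2 of P and reverse-bump: 4 enters row 1 and ejects 3. So w(8) = 3. P is now [[1, 4, 7, 8], [2], [6], [9]].
Step i=7: Q has 7 at row 4, column 1; remove 9 from row 4 of P and reverse-bump: 9 enters row 3 and ejects 6; 6 enters row 2 and ejects 2; 2 enters row 1 and ejects 1. So w(7) = 1. P is now [[2, 4, 7, 8], [6], [9]].
Step i=6: Q has 6 at row 3, column 1; remove 9 from row 3 of P and reverse-bump: 9 enters row 2 and ejects 6; 6 enters row 1 and ejects 4. So w(6) = 4. P is now [[2, 6, 7, 8], [9]].
Step i=5: Q has 5 at row 2, column 1; remove 9 from row 2 of P and reverse-bump: 9 enters row 1 and ejects 8. So w(5) = 8. P is now [[2, 6, 7, 9]].
Step i=4: Q has 4 at row 1, column 4; remove that cell from P, ejecting 9. So w(4) = 9. P is now [[2, 6, 7]].
Step i=3: Q has 3 at row 1, column 3; remove that cell from P, ejecting 7. So w(3) = 7. P is now [[2, 6]].
Step i=2: Q has 2 at row 1, column 2; remove that cell from P, ejecting 6. So w(2) = 6. P is now [[2]].
Step i=1: Q has 1 at row 1, column 1; remove that cell from P, ejecting 2. So w(1) = 2. P is now [].

So w = 2 6 7 9 8 4 1 3 5.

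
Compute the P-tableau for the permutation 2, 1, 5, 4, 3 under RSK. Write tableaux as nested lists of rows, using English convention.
P = [[1, 3], [2, 4], [5]]

Insert 2: appended to row 1. P = [[2]].
Insert 1: 1 bumps 2 from row 1; 2 starts row 2. P = [[1], [2]].
Insert 5: appended to row 1. P = [[1, 5], [2]].
Insert 4: 4 bumps 5 from row 1; 5 appends to row 2. P = [[1, 4], [2, 5]].
Insert 3: 3 bumps 4 from row 1; 4 bumps 5 from row 2; 5 starts row 3. P = [[1, 3], [2, 4], [5]].

So P = [[1, 3], [2, 4], [5]].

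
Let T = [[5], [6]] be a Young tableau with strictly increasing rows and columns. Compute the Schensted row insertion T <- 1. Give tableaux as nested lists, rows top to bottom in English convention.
In row 1, 1 replaces 5 (the leftmost entry greater than 1); 5 is bumped to row 2. In row 2, 5 replaces 6 (the leftmost entry greater than 5); 6 is bumped to row 3. 6 starts a new row 3. The new tableau is [[1], [5], [6]].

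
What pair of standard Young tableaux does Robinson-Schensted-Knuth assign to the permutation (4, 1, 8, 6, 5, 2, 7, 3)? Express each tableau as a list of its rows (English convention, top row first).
P = [[1, 2, 3], [4, 5, 7], [6], [8]], Q = [[1, 3, 7], [2, 4, 8], [5], [6]]

Insert each entry of the permutation into P by Schensted row insertion, recording in Q the position of each new cell.

Insert 4: appended to row 1. P = [[4]].
Insert 1: 1 bumps 4 from row 1; 4 starts row 2. P = [[1], [4]].
Insert 8: appended to row 1. P = [[1, 8], [4]].
Insert 6: 6 bumps 8 from row 1; 8 appends to row 2. P = [[1, 6], [4, 8]].
Insert 5: 5 bumps 6 from row 1; 6 bumps 8 from row 2; 8 starts row 3. P = [[1, 5], [4, 6], [8]].
Insert 2: 2 bumps 5 from row 1; 5 bumps 6 from row 2; 6 bumps 8 from row 3; 8 starts row 4. P = [[1, 2], [4, 5], [6], [8]].
Insert 7: appended to row 1. P = [[1, 2, 7], [4, 5], [6], [8]].
Insert 3: 3 bumps 7 from row 1; 7 appends to row 2. P = [[1, 2, 3], [4, 5, 7], [6], [8]].

So P = [[1, 2, 3], [4, 5, 7], [6], [8]], Q = [[1, 3, 7], [2, 4, 8], [5], [6]].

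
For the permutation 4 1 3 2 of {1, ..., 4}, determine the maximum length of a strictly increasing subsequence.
2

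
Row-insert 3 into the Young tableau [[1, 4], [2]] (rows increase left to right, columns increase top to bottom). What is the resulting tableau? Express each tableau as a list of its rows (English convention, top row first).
[[1, 3], [2, 4]]

In row 1, 3 replaces 4 (the leftmost entry greater than 3); 4 is bumped to row 2. 4 is appended to row 2. The new tableau is [[1, 3], [2, 4]].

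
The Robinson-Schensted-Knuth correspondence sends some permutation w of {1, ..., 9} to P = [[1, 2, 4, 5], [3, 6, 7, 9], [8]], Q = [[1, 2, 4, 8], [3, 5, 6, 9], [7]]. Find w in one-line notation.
Reverse the RSK construction: for i from n down to 1, find the cell of Q containing i, remove the entry at that cell from P, and reverse-bump it up through P; the value ejected from row 1 is w(i).

Step i=9: Q has 9 at row 2, column 4; remove 9 from row 2 of P and reverse-bump: 9 enters row 1 and ejects 5. So w(9) = 5. P is now [[1, 2, 4, 9], [3, 6, 7], [8]].
Step i=8: Q has 8 at row 1, column 4; remove that cell from P, ejecting 9. So w(8) = 9. P is now [[1, 2, 4], [3, 6, 7], [8]].
Step i=7: Q has 7 at row 3, column 1; remove 8 from row 3 of P and reverse-bump: 8 enters row 2 and ejects 7; 7 enters row 1 and ejects 4. So w(7) = 4. P is now [[1, 2, 7], [3, 6, 8]].
Step i=6: Q has 6 at row 2, column 3; remove 8 from row 2 of P and reverse-bump: 8 enters row 1 and ejects 7. So w(6) = 7. P is now [[1, 2, 8], [3, 6]].
Step i=5: Q has 5 at row 2, column 2; remove 6 from row 2 of P and reverse-bump: 6 enters row 1 and ejects 2. So w(5) = 2. P is now [[1, 6, 8], [3]].
Step i=4: Q has 4 at row 1, column 3; remove that cell from P, ejecting 8. So w(4) = 8. P is now [[1, 6], [3]].
Step i=3: Q has 3 at row 2, column 1; remove 3 from row 2 of P and reverse-bump: 3 enters row 1 and ejects 1. So w(3) = 1. P is now [[3, 6]].
Step i=2: Q has 2 at row 1, column 2; remove that cell from P, ejecting 6. So w(2) = 6. P is now [[3]].
Step i=1: Q has 1 at row 1, column 1; remove that cell from P, ejecting 3. So w(1) = 3. P is now [].

So w = 3 6 1 8 2 7 4 9 5.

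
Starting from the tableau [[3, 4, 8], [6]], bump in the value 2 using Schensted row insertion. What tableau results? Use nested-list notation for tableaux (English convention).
In row 1, 2 replaces 3 (the leftmost entry greater than 2); 3 is bumped to row 2. In row 2, 3 replaces 6 (the leftmost entry greater than 3); 6 is bumped to row 3. 6 starts a new row 3. The new tableau is [[2, 4, 8], [3], [6]].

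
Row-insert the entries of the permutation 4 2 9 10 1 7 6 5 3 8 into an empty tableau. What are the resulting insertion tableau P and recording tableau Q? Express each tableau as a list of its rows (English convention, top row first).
Insert each entry of the permutation into P by Schensted row insertion, recording in Q the position of each new cell.

Insert 4: appended to row 1. P = [[4]].
Insert 2: 2 bumps 4 from row 1; 4 starts row 2. P = [[2], [4]].
Insert 9: appended to row 1. P = [[2, 9], [4]].
Insert 10: appended to row 1. P = [[2, 9, 10], [4]].
Insert 1: 1 bumps 2 from row 1; 2 bumps 4 from row 2; 4 starts row 3. P = [[1, 9, 10], [2], [4]].
Insert 7: 7 bumps 9 from row 1; 9 appends to row 2. P = [[1, 7, 10], [2, 9], [4]].
Insert 6: 6 bumps 7 from row 1; 7 bumps 9 from row 2; 9 appends to row 3. P = [[1, 6, 10], [2, 7], [4, 9]].
Insert 5: 5 bumps 6 from row 1; 6 bumps 7 from row 2; 7 bumps 9 from row 3; 9 starts row 4. P = [[1, 5, 10], [2, 6], [4, 7], [9]].
Insert 3: 3 bumps 5 from row 1; 5 bumps 6 from row 2; 6 bumps 7 from row 3; 7 bumps 9 from row 4; 9 starts row 5. P = [[1, 3, 10], [2, 5], [4, 6], [7], [9]].
Insert 8: 8 bumps 10 from row 1; 10 appends to row 2. P = [[1, 3, 8], [2, 5, 10], [4, 6], [7], [9]].

So P = [[1, 3, 8], [2, 5, 10], [4, 6], [7], [9]], Q = [[1, 3, 4], [2, 6, 10], [5, 7], [8], [9]].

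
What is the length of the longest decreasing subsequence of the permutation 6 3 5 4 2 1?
5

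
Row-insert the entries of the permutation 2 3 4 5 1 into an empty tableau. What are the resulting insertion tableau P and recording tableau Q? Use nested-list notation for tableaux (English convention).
P = [[1, 3, 4, 5], [2]], Q = [[1, 2, 3, 4], [5]]

Insert each entry of the permutation into P by Schensted row insertion, recording in Q the position of each new cell.

Insert 2: appended to row 1. P = [[2]].
Insert 3: appended to row 1. P = [[2, 3]].
Insert 4: appended to row 1. P = [[2, 3, 4]].
Insert 5: appended to row 1. P = [[2, 3, 4, 5]].
Insert 1: 1 bumps 2 from row 1; 2 starts row 2. P = [[1, 3, 4, 5], [2]].

So P = [[1, 3, 4, 5], [2]], Q = [[1, 2, 3, 4], [5]].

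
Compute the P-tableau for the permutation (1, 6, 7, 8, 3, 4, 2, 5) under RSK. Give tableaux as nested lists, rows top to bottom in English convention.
P = [[1, 2, 4, 5], [3, 7, 8], [6]]

After inserting 1: P = [[1]].
After inserting 6: P = [[1, 6]].
After inserting 7: P = [[1, 6, 7]].
After inserting 8: P = [[1, 6, 7, 8]].
After inserting 3: P = [[1, 3, 7, 8], [6]].
After inserting 4: P = [[1, 3, 4, 8], [6, 7]].
After inserting 2: P = [[1, 2, 4, 8], [3, 7], [6]].
After inserting 5: P = [[1, 2, 4, 5], [3, 7, 8], [6]].

So P = [[1, 2, 4, 5], [3, 7, 8], [6]].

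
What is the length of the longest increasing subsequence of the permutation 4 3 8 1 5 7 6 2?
3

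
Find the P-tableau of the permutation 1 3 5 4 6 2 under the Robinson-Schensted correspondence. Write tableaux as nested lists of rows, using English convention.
P = [[1, 2, 4, 6], [3], [5]]

Insert 1: appended to row 1. P = [[1]].
Insert 3: appended to row 1. P = [[1, 3]].
Insert 5: appended to row 1. P = [[1, 3, 5]].
Insert 4: 4 bumps 5 from row 1; 5 starts row 2. P = [[1, 3, 4], [5]].
Insert 6: appended to row 1. P = [[1, 3, 4, 6], [5]].
Insert 2: 2 bumps 3 from row 1; 3 bumps 5 from row 2; 5 starts row 3. P = [[1, 2, 4, 6], [3], [5]].

So P = [[1, 2, 4, 6], [3], [5]].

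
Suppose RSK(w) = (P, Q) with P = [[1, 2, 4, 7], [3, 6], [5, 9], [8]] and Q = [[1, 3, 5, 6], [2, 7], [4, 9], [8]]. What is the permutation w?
8 1 5 3 6 9 7 2 4

Reverse RSK: for i = n, n-1, ..., 1, locate i in Q, remove the corresponding corner cell from P, and reverse-bump its entry up through P; the value ejected from row 1 is w(i).

So w = 8 1 5 3 6 9 7 2 4.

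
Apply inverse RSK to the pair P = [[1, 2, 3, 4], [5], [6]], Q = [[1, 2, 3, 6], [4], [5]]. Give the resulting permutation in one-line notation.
1 2 6 5 3 4

Reverse the RSK construction: for i from n down to 1, find the cell of Q containing i, remove the entry at that cell from P, and reverse-bump it up through P; the value ejected from row 1 is w(i).

Step i=6: Q has 6 at row 1, column 4; remove that cell from P, ejecting 4. So w(6) = 4. P is now [[1, 2, 3], [5], [6]].
Step i=5: Q has 5 at row 3, column 1; remove 6 from row 3 of P and reverse-bump: 6 enters row 2 and ejects 5; 5 enters row 1 and ejects 3. So w(5) = 3. P is now [[1, 2, 5], [6]].
Step i=4: Q has 4 at row 2, column 1; remove 6 from row 2 of P and reverse-bump: 6 enters row 1 and ejects 5. So w(4) = 5. P is now [[1, 2, 6]].
Step i=3: Q has 3 at row 1, column 3; remove that cell from P, ejecting 6. So w(3) = 6. P is now [[1, 2]].
Step i=2: Q has 2 at row 1, column 2; remove that cell from P, ejecting 2. So w(2) = 2. P is now [[1]].
Step i=1: Q has 1 at row 1, column 1; remove that cell from P, ejecting 1. So w(1) = 1. P is now [].

So w = 1 2 6 5 3 4.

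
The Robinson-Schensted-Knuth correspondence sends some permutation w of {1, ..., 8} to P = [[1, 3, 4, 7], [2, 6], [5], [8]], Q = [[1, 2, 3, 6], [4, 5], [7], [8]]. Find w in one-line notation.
Reverse the RSK construction: for i from n down to 1, find the cell of Q containing i, remove the entry at that cell from P, and reverse-bump it up through P; the value ejected from row 1 is w(i).

Step i=8: Q has 8 at row 4, column 1; remove 8 from row 4 of P and reverse-bump: 8 enters row 3 and ejects 5; 5 enters row 2 and ejects 2; 2 enters row 1 and ejects 1. So w(8) = 1. P is now [[2, 3, 4, 7], [5, 6], [8]].
Step i=7: Q has 7 at row 3, column 1; remove 8 from row 3 of P and reverse-bump: 8 enters row 2 and ejects 6; 6 enters row 1 and ejects 4. So w(7) = 4. P is now [[2, 3, 6, 7], [5, 8]].
Step i=6: Q has 6 at row 1, column 4; remove that cell from P, ejecting 7. So w(6) = 7. P is now [[2, 3, 6], [5, 8]].
Step i=5: Q has 5 at row 2, column 2; remove 8 from row 2 of P and reverse-bump: 8 enters row 1 and ejects 6. So w(5) = 6. P is now [[2, 3, 8], [5]].
Step i=4: Q has 4 at row 2, column 1; remove 5 from row 2 of P and reverse-bump: 5 enters row 1 and ejects 3. So w(4) = 3. P is now [[2, 5, 8]].
Step i=3: Q has 3 at row 1, column 3; remove that cell from P, ejecting 8. So w(3) = 8. P is now [[2, 5]].
Step i=2: Q has 2 at row 1, column 2; remove that cell from P, ejecting 5. So w(2) = 5. P is now [[2]].
Step i=1: Q has 1 at row 1, column 1; remove that cell from P, ejecting 2. So w(1) = 2. P is now [].

So w = 2 5 8 3 6 7 4 1.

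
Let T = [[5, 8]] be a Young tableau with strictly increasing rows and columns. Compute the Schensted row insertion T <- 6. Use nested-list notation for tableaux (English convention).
[[5, 6], [8]]

In row 1, 6 replaces 8 (the leftmost entry greater than 6); 8 is bumped to row 2. 8 starts a new row 2. The new tableau is [[5, 6], [8]].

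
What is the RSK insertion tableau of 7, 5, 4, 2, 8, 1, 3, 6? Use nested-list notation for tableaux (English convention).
P = [[1, 3, 6], [2, 8], [4], [5], [7]]

Insert 7: appended to row 1. P = [[7]].
Insert 5: 5 bumps 7 from row 1; 7 starts row 2. P = [[5], [7]].
Insert 4: 4 bumps 5 from row 1; 5 bumps 7 from row 2; 7 starts row 3. P = [[4], [5], [7]].
Insert 2: 2 bumps 4 from row 1; 4 bumps 5 from row 2; 5 bumps 7 from row 3; 7 starts row 4. P = [[2], [4], [5], [7]].
Insert 8: appended to row 1. P = [[2, 8], [4], [5], [7]].
Insert 1: 1 bumps 2 from row 1; 2 bumps 4 from row 2; 4 bumps 5 from row 3; 5 bumps 7 from row 4; 7 starts row 5. P = [[1, 8], [2], [4], [5], [7]].
Insert 3: 3 bumps 8 from row 1; 8 appends to row 2. P = [[1, 3], [2, 8], [4], [5], [7]].
Insert 6: appended to row 1. P = [[1, 3, 6], [2, 8], [4], [5], [7]].

So P = [[1, 3, 6], [2, 8], [4], [5], [7]].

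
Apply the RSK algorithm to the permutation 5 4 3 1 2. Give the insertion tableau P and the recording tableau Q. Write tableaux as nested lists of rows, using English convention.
Insert each entry of the permutation into P by Schensted row insertion, recording in Q the position of each new cell.

Insert 5: appended to row 1. P = [[5]].
Insert 4: 4 bumps 5 from row 1; 5 starts row 2. P = [[4], [5]].
Insert 3: 3 bumps 4 from row 1; 4 bumps 5 from row 2; 5 starts row 3. P = [[3], [4], [5]].
Insert 1: 1 bumps 3 from row 1; 3 bumps 4 from row 2; 4 bumps 5 from row 3; 5 starts row 4. P = [[1], [3], [4], [5]].
Insert 2: appended to row 1. P = [[1, 2], [3], [4], [5]].

So P = [[1, 2], [3], [4], [5]], Q = [[1, 5], [2], [3], [4]].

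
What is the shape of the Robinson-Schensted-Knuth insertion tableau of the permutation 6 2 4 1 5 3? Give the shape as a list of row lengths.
Row-insert each entry into an empty tableau.

After inserting 6: P = [[6]].
After inserting 2: P = [[2], [6]].
After inserting 4: P = [[2, 4], [6]].
After inserting 1: P = [[1, 4], [2], [6]].
After inserting 5: P = [[1, 4, 5], [2], [6]].
After inserting 3: P = [[1, 3, 5], [2, 4], [6]].

The final insertion tableau P = [[1, 3, 5], [2, 4], [6]] has shape [3, 2, 1].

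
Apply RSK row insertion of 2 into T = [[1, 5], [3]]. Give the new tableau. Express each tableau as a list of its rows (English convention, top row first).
[[1, 2], [3, 5]]

In row 1, 2 replaces 5 (the leftmost entry greater than 2); 5 is bumped to row 2. 5 is appended to row 2. The new tableau is [[1, 2], [3, 5]].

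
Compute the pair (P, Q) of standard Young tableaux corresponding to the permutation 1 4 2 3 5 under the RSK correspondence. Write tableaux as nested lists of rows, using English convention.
Insert each entry of the permutation into P by Schensted row insertion, recording in Q the position of each new cell.

Insert 1: appended to row 1. P = [[1]], Q = [[1]].
Insert 4: appended to row 1. P = [[1, 4]], Q = [[1, 2]].
Insert 2: 2 bumps 4 from row 1; 4 starts row 2. P = [[1, 2], [4]], Q = [[1, 2], [3]].
Insert 3: appended to row 1. P = [[1, 2, 3], [4]], Q = [[1, 2, 4], [3]].
Insert 5: appended to row 1. P = [[1, 2, 3, 5], [4]], Q = [[1, 2, 4, 5], [3]].

So P = [[1, 2, 3, 5], [4]], Q = [[1, 2, 4, 5], [3]].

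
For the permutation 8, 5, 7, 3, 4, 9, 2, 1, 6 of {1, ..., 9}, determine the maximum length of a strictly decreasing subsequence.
5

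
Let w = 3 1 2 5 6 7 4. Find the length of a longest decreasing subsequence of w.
2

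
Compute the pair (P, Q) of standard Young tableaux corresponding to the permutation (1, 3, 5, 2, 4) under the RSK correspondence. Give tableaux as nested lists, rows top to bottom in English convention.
P = [[1, 2, 4], [3, 5]], Q = [[1, 2, 3], [4, 5]]

Insert each entry of the permutation into P by Schensted row insertion, recording in Q the position of each new cell.

Insert 1: appended to row 1. P = [[1]].
Insert 3: appended to row 1. P = [[1, 3]].
Insert 5: appended to row 1. P = [[1, 3, 5]].
Insert 2: 2 bumps 3 from row 1; 3 starts row 2. P = [[1, 2, 5], [3]].
Insert 4: 4 bumps 5 from row 1; 5 appends to row 2. P = [[1, 2, 4], [3, 5]].

So P = [[1, 2, 4], [3, 5]], Q = [[1, 2, 3], [4, 5]].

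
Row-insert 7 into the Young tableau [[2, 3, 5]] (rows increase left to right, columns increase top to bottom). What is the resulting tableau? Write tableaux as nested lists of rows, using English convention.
[[2, 3, 5, 7]]

7 is larger than every entry of row 1, so it is appended to row 1. The new tableau is [[2, 3, 5, 7]].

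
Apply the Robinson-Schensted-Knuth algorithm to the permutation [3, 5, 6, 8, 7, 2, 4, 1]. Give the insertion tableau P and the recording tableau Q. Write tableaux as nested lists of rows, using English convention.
P = [[1, 4, 6, 7], [2, 5], [3], [8]], Q = [[1, 2, 3, 4], [5, 7], [6], [8]]

Insert each entry of the permutation into P by Schensted row insertion, recording in Q the position of each new cell.

Insert 3: appended to row 1. P = [[3]].
Insert 5: appended to row 1. P = [[3, 5]].
Insert 6: appended to row 1. P = [[3, 5, 6]].
Insert 8: appended to row 1. P = [[3, 5, 6, 8]].
Insert 7: 7 bumps 8 from row 1; 8 starts row 2. P = [[3, 5, 6, 7], [8]].
Insert 2: 2 bumps 3 from row 1; 3 bumps 8 from row 2; 8 starts row 3. P = [[2, 5, 6, 7], [3], [8]].
Insert 4: 4 bumps 5 from row 1; 5 appends to row 2. P = [[2, 4, 6, 7], [3, 5], [8]].
Insert 1: 1 bumps 2 from row 1; 2 bumps 3 from row 2; 3 bumps 8 from row 3; 8 starts row 4. P = [[1, 4, 6, 7], [2, 5], [3], [8]].

So P = [[1, 4, 6, 7], [2, 5], [3], [8]], Q = [[1, 2, 3, 4], [5, 7], [6], [8]].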